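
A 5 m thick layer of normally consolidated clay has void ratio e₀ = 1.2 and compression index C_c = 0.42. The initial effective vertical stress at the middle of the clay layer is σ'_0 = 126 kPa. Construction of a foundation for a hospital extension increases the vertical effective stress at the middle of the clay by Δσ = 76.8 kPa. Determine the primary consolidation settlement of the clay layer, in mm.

S_c ≈ 197 mm

Final effective stress: σ'_f = σ'_0 + Δσ = 126 + 76.8 = 202.8 kPa.
Normally consolidated clay, so the full stress increment lies on the virgin compression line:
S_c = C_c·H/(1+e₀)·log₁₀(σ'_f/σ'_0) = 0.42×5/(1+1.2)×log₁₀(202.8/126)
    = 0.95455 × 0.2067 = 0.1973 m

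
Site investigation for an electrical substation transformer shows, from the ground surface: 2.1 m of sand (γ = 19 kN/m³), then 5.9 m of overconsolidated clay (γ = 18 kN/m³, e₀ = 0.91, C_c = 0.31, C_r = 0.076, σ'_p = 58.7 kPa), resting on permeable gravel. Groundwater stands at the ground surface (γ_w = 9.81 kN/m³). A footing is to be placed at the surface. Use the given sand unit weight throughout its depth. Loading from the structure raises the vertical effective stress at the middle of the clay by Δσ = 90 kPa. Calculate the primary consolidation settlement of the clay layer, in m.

S_c ≈ 0.372 m

Mid-depth of clay below the ground surface: z = 2.1 + 5.9/2 = 5.05 m.
Total vertical stress at mid-clay: σ_v = 19×2.1 + 18×2.95 = 93 kPa.
Pore pressure: u = 9.81×(5.05 − 0) = 49.541 kPa.
Initial effective stress: σ'_0 = σ_v − u = 93 − 49.541 = 43.459 kPa.
Final effective stress: σ'_f = 43.459 + 90 = 133.46 kPa.
σ'_f = 133.46 > σ'_p = 58.7 kPa, so the stress path crosses the preconsolidation pressure — recompression up to σ'_p, then virgin compression beyond:
S_c = H/(1+e₀)·[C_r·log₁₀(σ'_p/σ'_0) + C_c·log₁₀(σ'_f/σ'_p)]
    = 5.9/1.91 × [0.076×log₁₀(58.7/43.459) + 0.31×log₁₀(133.46/58.7)]
    = 3.089 × [0.0099224 + 0.11058] = 0.3722 m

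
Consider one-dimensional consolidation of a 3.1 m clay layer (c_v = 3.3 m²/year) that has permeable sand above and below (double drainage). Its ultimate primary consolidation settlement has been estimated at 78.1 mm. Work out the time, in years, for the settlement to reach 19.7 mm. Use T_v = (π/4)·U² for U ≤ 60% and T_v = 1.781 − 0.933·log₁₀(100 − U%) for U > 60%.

t ≈ 0.0364 years

Drainage path length: H_d = H/2 = 1.55 m (double drainage).
U = S(t)/S_ult = 19.7/78.1 = 0.2522.
U ≤ 60%: T_v = (π/4)·U² = (π/4)×0.25224² = 0.049971.
t = T_v·H_d²/c_v = 0.049971×1.55²/3.3 = 0.03638 years.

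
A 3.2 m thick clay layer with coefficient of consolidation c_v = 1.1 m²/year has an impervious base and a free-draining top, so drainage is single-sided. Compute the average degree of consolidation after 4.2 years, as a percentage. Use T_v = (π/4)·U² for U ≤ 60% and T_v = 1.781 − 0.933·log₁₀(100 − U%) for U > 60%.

U ≈ 73.4 %

Drainage path length: H_d = H = 3.2 m (single drainage).
T_v = c_v·t/H_d² = 1.1×4.2/3.2² = 0.45117.
T_v = 0.45117 corresponds to the U > 60% branch:
U = 1 − 10^((1.781 − T_v)/0.933)/100 = 0.7337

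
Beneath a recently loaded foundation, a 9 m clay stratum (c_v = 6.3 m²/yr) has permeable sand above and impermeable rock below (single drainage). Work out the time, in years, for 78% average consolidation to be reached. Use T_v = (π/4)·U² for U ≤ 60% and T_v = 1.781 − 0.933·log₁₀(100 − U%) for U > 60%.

Drainage path length: H_d = H = 9 m (single drainage).
U > 60%: T_v = 1.781 − 0.933·log₁₀(100 − 78) = 0.52852.
t = T_v·H_d²/c_v = 0.52852×9²/6.3 = 6.795 years.

t ≈ 6.8 years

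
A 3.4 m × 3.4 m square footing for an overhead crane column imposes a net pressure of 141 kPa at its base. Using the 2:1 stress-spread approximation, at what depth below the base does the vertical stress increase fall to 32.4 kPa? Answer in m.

z ≈ 3.69 m

2:1 spreading — at depth z the loaded area has grown by z in each plan dimension:
qB²/(B+z)² = Δσ_z ⇒ z = B(√(q/Δσ_z) − 1) = 3.4×(√(141/32.4) − 1) = 3.693 m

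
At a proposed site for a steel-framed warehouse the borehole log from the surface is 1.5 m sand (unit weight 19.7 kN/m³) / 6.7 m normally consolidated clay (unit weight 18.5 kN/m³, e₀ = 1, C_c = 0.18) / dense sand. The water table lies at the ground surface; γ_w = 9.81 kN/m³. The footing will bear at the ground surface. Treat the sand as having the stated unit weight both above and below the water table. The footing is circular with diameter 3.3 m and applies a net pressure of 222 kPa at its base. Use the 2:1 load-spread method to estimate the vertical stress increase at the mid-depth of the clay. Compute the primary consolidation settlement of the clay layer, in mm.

S_c ≈ 158 mm

Mid-depth of clay below the ground surface: z = 1.5 + 6.7/2 = 4.85 m.
Total vertical stress at mid-clay: σ_v = 19.7×1.5 + 18.5×3.35 = 91.525 kPa.
Pore pressure: u = 9.81×(4.85 − 0) = 47.578 kPa.
Initial effective stress: σ'_0 = σ_v − u = 91.525 − 47.578 = 43.947 kPa.
Stress increase at mid-clay by the 2:1 spreading method:
Δσ ≈ qD²/(D+z)² = 222×3.3²/(3.3+4.85)² = 36.397 kPa
Final effective stress: σ'_f = σ'_0 + Δσ = 43.947 + 36.397 = 80.344 kPa.
Normally consolidated clay, so the full stress increment lies on the virgin compression line:
S_c = C_c·H/(1+e₀)·log₁₀(σ'_f/σ'_0) = 0.18×6.7/(1+1)×log₁₀(80.344/43.947)
    = 0.603 × 0.26202 = 0.158 m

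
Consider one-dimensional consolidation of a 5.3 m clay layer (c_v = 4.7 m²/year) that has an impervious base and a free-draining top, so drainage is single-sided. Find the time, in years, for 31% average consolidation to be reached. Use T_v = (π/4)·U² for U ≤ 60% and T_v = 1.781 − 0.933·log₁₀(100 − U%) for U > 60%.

t ≈ 0.451 years

Drainage path length: H_d = H = 5.3 m (single drainage).
U ≤ 60%: T_v = (π/4)·U² = (π/4)×0.31² = 0.075477.
t = T_v·H_d²/c_v = 0.075477×5.3²/4.7 = 0.4511 years.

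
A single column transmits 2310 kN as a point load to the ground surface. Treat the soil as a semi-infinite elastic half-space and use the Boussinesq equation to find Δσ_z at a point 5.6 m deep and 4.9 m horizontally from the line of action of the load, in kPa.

Boussinesq vertical stress below a point load on an elastic half-space:
Δσ_z = 3P/(2πz²) · [1 + (r/z)²]^(−5/2)
r/z = 4.9/5.6 = 0.875; [1+(r/z)²]^(−5/2) = 0.24141.
Δσ_z = 3×2310/(2π×5.6²) × 0.24141 = 35.17 × 0.24141 = 8.49 kPa

Δσ_z ≈ 8.49 kPa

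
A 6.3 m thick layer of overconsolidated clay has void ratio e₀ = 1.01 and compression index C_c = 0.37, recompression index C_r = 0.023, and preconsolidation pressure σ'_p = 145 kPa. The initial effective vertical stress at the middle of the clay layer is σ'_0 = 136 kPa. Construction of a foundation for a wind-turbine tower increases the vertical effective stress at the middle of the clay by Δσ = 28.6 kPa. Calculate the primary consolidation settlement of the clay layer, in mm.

S_c ≈ 65.9 mm

Final effective stress: σ'_f = 136 + 28.6 = 164.6 kPa.
σ'_f = 164.6 > σ'_p = 145 kPa, so the stress path crosses the preconsolidation pressure — recompression up to σ'_p, then virgin compression beyond:
S_c = H/(1+e₀)·[C_r·log₁₀(σ'_p/σ'_0) + C_c·log₁₀(σ'_f/σ'_p)]
    = 6.3/2.01 × [0.023×log₁₀(145/136) + 0.37×log₁₀(164.6/145)]
    = 3.1343 × [0.00064007 + 0.020373] = 0.06586 m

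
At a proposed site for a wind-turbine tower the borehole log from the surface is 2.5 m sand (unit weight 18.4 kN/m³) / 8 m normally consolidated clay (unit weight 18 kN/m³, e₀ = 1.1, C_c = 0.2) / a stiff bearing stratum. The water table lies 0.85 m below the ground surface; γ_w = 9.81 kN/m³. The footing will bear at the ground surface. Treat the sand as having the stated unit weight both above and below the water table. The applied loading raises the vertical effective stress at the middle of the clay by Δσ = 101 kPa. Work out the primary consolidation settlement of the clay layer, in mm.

Mid-depth of clay below the ground surface: z = 2.5 + 8/2 = 6.5 m.
Total vertical stress at mid-clay: σ_v = 18.4×2.5 + 18×4 = 118 kPa.
Pore pressure: u = 9.81×(6.5 − 0.85) = 55.427 kPa.
Initial effective stress: σ'_0 = σ_v − u = 118 − 55.427 = 62.573 kPa.
Final effective stress: σ'_f = σ'_0 + Δσ = 62.573 + 101 = 163.57 kPa.
Normally consolidated clay, so the full stress increment lies on the virgin compression line:
S_c = C_c·H/(1+e₀)·log₁₀(σ'_f/σ'_0) = 0.2×8/(1+1.1)×log₁₀(163.57/62.573)
    = 0.7619 × 0.41732 = 0.318 m

S_c ≈ 318 mm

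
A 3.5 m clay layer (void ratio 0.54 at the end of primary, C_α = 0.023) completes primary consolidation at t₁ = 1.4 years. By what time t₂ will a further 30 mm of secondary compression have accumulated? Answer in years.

t₂ ≈ 5.25 years

S_s = C_α·H/(1+e_p)·log₁₀(t₂/t₁) ⇒ log₁₀(t₂/t₁) = S_s·(1+e_p)/(C_α·H).
log₁₀(t₂/t₁) = 0.03 × (1+0.54) / (0.023×3.5) = 0.5739
t₂ = t₁ × 10^0.5739 = 1.4 × 3.749 = 5.249 years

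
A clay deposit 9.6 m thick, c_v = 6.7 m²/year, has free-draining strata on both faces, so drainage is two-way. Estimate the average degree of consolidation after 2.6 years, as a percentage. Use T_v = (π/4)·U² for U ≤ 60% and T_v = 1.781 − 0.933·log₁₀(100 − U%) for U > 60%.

Drainage path length: H_d = H/2 = 4.8 m (double drainage).
T_v = c_v·t/H_d² = 6.7×2.6/4.8² = 0.75608.
T_v = 0.75608 corresponds to the U > 60% branch:
U = 1 − 10^((1.781 − T_v)/0.933)/100 = 0.8745

U ≈ 87.5 %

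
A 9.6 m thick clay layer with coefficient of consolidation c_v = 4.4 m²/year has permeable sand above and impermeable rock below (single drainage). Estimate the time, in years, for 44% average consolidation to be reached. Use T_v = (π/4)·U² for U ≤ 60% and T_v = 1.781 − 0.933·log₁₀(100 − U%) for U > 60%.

t ≈ 3.18 years

Drainage path length: H_d = H = 9.6 m (single drainage).
U ≤ 60%: T_v = (π/4)·U² = (π/4)×0.44² = 0.15205.
t = T_v·H_d²/c_v = 0.15205×9.6²/4.4 = 3.185 years.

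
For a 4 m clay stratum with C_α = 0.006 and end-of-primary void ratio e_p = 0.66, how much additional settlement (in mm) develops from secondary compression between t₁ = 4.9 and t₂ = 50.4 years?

Secondary compression: S_s = C_α·H/(1+e_p)·log₁₀(t₂/t₁)
S_s = 0.006×4/(1+0.66)×log₁₀(50.4/4.9)
    = 0.01446 × 1.012 = 0.01463 m

S_s ≈ 14.6 mm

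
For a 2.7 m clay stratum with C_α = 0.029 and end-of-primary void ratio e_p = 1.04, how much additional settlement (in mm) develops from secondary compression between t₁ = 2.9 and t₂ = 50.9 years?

Secondary compression: S_s = C_α·H/(1+e_p)·log₁₀(t₂/t₁)
S_s = 0.029×2.7/(1+1.04)×log₁₀(50.9/2.9)
    = 0.03838 × 1.244 = 0.04776 m

S_s ≈ 47.8 mm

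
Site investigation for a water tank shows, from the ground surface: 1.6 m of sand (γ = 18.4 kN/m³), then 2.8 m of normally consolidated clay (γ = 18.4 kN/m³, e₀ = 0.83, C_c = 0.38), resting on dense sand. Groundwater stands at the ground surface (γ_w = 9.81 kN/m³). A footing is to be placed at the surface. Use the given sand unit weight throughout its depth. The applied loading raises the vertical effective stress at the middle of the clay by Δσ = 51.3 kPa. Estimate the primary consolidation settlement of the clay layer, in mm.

S_c ≈ 277 mm

Mid-depth of clay below the ground surface: z = 1.6 + 2.8/2 = 3 m.
Total vertical stress at mid-clay: σ_v = 18.4×1.6 + 18.4×1.4 = 55.2 kPa.
Pore pressure: u = 9.81×(3 − 0) = 29.43 kPa.
Initial effective stress: σ'_0 = σ_v − u = 55.2 − 29.43 = 25.77 kPa.
Final effective stress: σ'_f = σ'_0 + Δσ = 25.77 + 51.3 = 77.07 kPa.
Normally consolidated clay, so the full stress increment lies on the virgin compression line:
S_c = C_c·H/(1+e₀)·log₁₀(σ'_f/σ'_0) = 0.38×2.8/(1+0.83)×log₁₀(77.07/25.77)
    = 0.58142 × 0.47577 = 0.2766 m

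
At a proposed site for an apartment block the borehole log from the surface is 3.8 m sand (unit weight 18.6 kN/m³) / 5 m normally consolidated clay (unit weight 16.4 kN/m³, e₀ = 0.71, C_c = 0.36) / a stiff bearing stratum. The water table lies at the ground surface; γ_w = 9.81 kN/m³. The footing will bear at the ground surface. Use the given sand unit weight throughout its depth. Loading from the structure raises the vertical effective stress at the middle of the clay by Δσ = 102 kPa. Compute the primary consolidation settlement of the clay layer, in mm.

Mid-depth of clay below the ground surface: z = 3.8 + 5/2 = 6.3 m.
Total vertical stress at mid-clay: σ_v = 18.6×3.8 + 16.4×2.5 = 111.68 kPa.
Pore pressure: u = 9.81×(6.3 − 0) = 61.803 kPa.
Initial effective stress: σ'_0 = σ_v − u = 111.68 − 61.803 = 49.877 kPa.
Final effective stress: σ'_f = σ'_0 + Δσ = 49.877 + 102 = 151.88 kPa.
Normally consolidated clay, so the full stress increment lies on the virgin compression line:
S_c = C_c·H/(1+e₀)·log₁₀(σ'_f/σ'_0) = 0.36×5/(1+0.71)×log₁₀(151.88/49.877)
    = 1.0526 × 0.4836 = 0.509 m

S_c ≈ 509 mm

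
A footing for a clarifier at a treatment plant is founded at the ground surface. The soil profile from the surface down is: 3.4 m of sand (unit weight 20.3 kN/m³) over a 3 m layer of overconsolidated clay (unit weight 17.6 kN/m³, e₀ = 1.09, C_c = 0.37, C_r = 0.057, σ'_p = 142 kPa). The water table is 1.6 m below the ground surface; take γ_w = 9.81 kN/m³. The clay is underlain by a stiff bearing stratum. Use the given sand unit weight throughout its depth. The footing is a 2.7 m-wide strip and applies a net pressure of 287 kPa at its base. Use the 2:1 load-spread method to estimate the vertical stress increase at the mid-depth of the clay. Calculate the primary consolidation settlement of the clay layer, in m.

Mid-depth of clay below the ground surface: z = 3.4 + 3/2 = 4.9 m.
Total vertical stress at mid-clay: σ_v = 20.3×3.4 + 17.6×1.5 = 95.42 kPa.
Pore pressure: u = 9.81×(4.9 − 1.6) = 32.373 kPa.
Initial effective stress: σ'_0 = σ_v − u = 95.42 − 32.373 = 63.047 kPa.
Stress increase at mid-clay by the 2:1 spreading method:
Δσ = qB/(B+z) = 287×2.7/(2.7+4.9) = 101.96 kPa
Final effective stress: σ'_f = 63.047 + 101.96 = 165.01 kPa.
σ'_f = 165.01 > σ'_p = 142 kPa, so the stress path crosses the preconsolidation pressure — recompression up to σ'_p, then virgin compression beyond:
S_c = H/(1+e₀)·[C_r·log₁₀(σ'_p/σ'_0) + C_c·log₁₀(σ'_f/σ'_p)]
    = 3/2.09 × [0.057×log₁₀(142/63.047) + 0.37×log₁₀(165.01/142)]
    = 1.4354 × [0.0201 + 0.024132] = 0.06349 m

S_c ≈ 0.0635 m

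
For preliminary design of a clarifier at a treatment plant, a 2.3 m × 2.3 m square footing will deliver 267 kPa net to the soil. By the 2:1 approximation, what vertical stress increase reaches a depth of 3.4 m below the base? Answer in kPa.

Δσ_z ≈ 43.5 kPa

By the 2:1 method the load spreads at 1 horizontal : 2 vertical, so at depth z the loaded area has grown by z in each plan dimension:
Δσ = qBL/((B+z)(L+z)) = 267×2.3×2.3/((2.3+3.4)(2.3+3.4)) = 43.473 kPa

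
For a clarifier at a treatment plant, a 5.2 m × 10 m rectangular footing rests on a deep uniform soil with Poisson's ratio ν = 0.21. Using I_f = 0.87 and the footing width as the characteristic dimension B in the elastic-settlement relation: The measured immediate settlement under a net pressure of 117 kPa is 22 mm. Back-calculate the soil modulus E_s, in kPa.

S_e = q·B·(1−ν²)/E_s · I_f  ⇒  E_s = q·B·(1−ν²)·I_f / S_e.
E_s = 117 × 5.2 × 0.9559 × 0.87 / 0.022 = 23000 kPa

E_s ≈ 23000 kPa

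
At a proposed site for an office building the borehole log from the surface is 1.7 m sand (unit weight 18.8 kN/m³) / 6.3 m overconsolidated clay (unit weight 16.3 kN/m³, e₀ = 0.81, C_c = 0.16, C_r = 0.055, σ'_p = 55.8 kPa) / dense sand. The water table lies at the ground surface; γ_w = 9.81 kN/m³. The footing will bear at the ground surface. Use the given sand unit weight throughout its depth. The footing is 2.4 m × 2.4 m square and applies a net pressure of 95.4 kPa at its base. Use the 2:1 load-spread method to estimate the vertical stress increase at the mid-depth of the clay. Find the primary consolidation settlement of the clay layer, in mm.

S_c ≈ 21.3 mm

Mid-depth of clay below the ground surface: z = 1.7 + 6.3/2 = 4.85 m.
Total vertical stress at mid-clay: σ_v = 18.8×1.7 + 16.3×3.15 = 83.305 kPa.
Pore pressure: u = 9.81×(4.85 − 0) = 47.578 kPa.
Initial effective stress: σ'_0 = σ_v − u = 83.305 − 47.578 = 35.727 kPa.
Stress increase at mid-clay by the 2:1 spreading method:
Δσ = qBL/((B+z)(L+z)) = 95.4×2.4×2.4/((2.4+4.85)(2.4+4.85)) = 10.454 kPa
Final effective stress: σ'_f = 35.727 + 10.454 = 46.181 kPa.
σ'_f = 46.181 ≤ σ'_p = 55.8 kPa, so the clay remains overconsolidated and only the recompression index applies:
S_c = C_r·H/(1+e₀)·log₁₀(σ'_f/σ'_0) = 0.055×6.3/1.81×log₁₀(46.181/35.727)
    = 0.19144 × 0.11147 = 0.02134 m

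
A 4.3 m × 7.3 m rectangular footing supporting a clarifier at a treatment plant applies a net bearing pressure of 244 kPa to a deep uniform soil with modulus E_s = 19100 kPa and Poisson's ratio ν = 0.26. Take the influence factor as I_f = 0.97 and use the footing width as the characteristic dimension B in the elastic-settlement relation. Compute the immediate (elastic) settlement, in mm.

S_e ≈ 49.7 mm

Immediate (elastic) settlement: S_e = q·B·(1−ν²)/E_s · I_f.
S_e = 244 × 4.3 × (1 − 0.26²) / 19100 × 0.97
    = 244 × 4.3 × 0.9324 / 19100 × 0.97
    = 0.04968 m = 49.68 mm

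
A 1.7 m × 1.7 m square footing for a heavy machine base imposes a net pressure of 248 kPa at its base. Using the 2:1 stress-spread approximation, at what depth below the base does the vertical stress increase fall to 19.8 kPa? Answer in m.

2:1 spreading — at depth z the loaded area has grown by z in each plan dimension:
qB²/(B+z)² = Δσ_z ⇒ z = B(√(q/Δσ_z) − 1) = 1.7×(√(248/19.8) − 1) = 4.316 m

z ≈ 4.32 m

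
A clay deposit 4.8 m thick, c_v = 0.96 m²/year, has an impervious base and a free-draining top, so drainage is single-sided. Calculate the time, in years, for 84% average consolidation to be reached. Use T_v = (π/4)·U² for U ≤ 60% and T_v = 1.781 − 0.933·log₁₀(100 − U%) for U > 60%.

t ≈ 15.8 years

Drainage path length: H_d = H = 4.8 m (single drainage).
U > 60%: T_v = 1.781 − 0.933·log₁₀(100 − 84) = 0.65756.
t = T_v·H_d²/c_v = 0.65756×4.8²/0.96 = 15.78 years.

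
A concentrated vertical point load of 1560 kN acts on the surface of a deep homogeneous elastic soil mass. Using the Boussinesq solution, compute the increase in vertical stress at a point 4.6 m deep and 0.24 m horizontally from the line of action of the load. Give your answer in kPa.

Δσ_z ≈ 35 kPa

Boussinesq vertical stress below a point load on an elastic half-space:
Δσ_z = 3P/(2πz²) · [1 + (r/z)²]^(−5/2)
r/z = 0.24/4.6 = 0.052174; [1+(r/z)²]^(−5/2) = 0.99323.
Δσ_z = 3×1560/(2π×4.6²) × 0.99323 = 35.201 × 0.99323 = 34.96 kPa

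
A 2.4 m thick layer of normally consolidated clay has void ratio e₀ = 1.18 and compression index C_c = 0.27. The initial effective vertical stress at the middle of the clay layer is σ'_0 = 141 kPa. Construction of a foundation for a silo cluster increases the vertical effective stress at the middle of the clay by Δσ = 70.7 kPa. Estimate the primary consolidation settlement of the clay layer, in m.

Final effective stress: σ'_f = σ'_0 + Δσ = 141 + 70.7 = 211.7 kPa.
Normally consolidated clay, so the full stress increment lies on the virgin compression line:
S_c = C_c·H/(1+e₀)·log₁₀(σ'_f/σ'_0) = 0.27×2.4/(1+1.18)×log₁₀(211.7/141)
    = 0.29725 × 0.1765 = 0.05246 m

S_c ≈ 0.0525 m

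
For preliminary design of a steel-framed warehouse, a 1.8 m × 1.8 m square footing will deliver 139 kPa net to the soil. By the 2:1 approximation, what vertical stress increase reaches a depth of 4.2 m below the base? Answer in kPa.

By the 2:1 method the load spreads at 1 horizontal : 2 vertical, so at depth z the loaded area has grown by z in each plan dimension:
Δσ = qBL/((B+z)(L+z)) = 139×1.8×1.8/((1.8+4.2)(1.8+4.2)) = 12.51 kPa

Δσ_z ≈ 12.5 kPa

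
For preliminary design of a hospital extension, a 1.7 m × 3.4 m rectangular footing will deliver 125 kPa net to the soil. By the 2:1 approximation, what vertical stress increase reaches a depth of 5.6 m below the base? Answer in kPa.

By the 2:1 method the load spreads at 1 horizontal : 2 vertical, so at depth z the loaded area has grown by z in each plan dimension:
Δσ = qBL/((B+z)(L+z)) = 125×1.7×3.4/((1.7+5.6)(3.4+5.6)) = 10.997 kPa

Δσ_z ≈ 11 kPa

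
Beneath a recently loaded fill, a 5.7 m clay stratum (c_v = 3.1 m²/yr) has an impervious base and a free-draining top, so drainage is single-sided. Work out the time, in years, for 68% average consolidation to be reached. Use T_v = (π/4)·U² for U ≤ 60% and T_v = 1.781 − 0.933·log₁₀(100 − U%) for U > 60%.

Drainage path length: H_d = H = 5.7 m (single drainage).
U > 60%: T_v = 1.781 − 0.933·log₁₀(100 − 68) = 0.3767.
t = T_v·H_d²/c_v = 0.3767×5.7²/3.1 = 3.948 years.

t ≈ 3.95 years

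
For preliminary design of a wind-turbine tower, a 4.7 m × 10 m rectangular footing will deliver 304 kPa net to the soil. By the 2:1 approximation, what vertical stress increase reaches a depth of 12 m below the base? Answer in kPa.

Δσ_z ≈ 38.9 kPa

By the 2:1 method the load spreads at 1 horizontal : 2 vertical, so at depth z the loaded area has grown by z in each plan dimension:
Δσ = qBL/((B+z)(L+z)) = 304×4.7×10/((4.7+12)(10+12)) = 38.889 kPa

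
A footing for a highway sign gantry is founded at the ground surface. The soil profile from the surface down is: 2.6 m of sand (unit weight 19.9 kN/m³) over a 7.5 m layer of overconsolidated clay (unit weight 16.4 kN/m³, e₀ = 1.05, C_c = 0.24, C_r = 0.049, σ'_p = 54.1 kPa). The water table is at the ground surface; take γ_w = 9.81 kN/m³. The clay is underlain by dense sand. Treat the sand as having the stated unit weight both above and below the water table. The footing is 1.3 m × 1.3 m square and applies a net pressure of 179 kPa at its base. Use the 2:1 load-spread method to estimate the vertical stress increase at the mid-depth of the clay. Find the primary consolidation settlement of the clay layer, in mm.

Mid-depth of clay below the ground surface: z = 2.6 + 7.5/2 = 6.35 m.
Total vertical stress at mid-clay: σ_v = 19.9×2.6 + 16.4×3.75 = 113.24 kPa.
Pore pressure: u = 9.81×(6.35 − 0) = 62.294 kPa.
Initial effective stress: σ'_0 = σ_v − u = 113.24 − 62.294 = 50.946 kPa.
Stress increase at mid-clay by the 2:1 spreading method:
Δσ = qBL/((B+z)(L+z)) = 179×1.3×1.3/((1.3+6.35)(1.3+6.35)) = 5.1691 kPa
Final effective stress: σ'_f = 50.946 + 5.1691 = 56.115 kPa.
σ'_f = 56.115 > σ'_p = 54.1 kPa, so the stress path crosses the preconsolidation pressure — recompression up to σ'_p, then virgin compression beyond:
S_c = H/(1+e₀)·[C_r·log₁₀(σ'_p/σ'_0) + C_c·log₁₀(σ'_f/σ'_p)]
    = 7.5/2.05 × [0.049×log₁₀(54.1/50.946) + 0.24×log₁₀(56.115/54.1)]
    = 3.6585 × [0.0012783 + 0.0038116] = 0.01862 m

S_c ≈ 18.6 mm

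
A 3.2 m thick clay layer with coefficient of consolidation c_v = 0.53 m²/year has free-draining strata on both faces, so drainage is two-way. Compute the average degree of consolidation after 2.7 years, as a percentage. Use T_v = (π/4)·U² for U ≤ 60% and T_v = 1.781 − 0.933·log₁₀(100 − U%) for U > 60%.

U ≈ 79.6 %

Drainage path length: H_d = H/2 = 1.6 m (double drainage).
T_v = c_v·t/H_d² = 0.53×2.7/1.6² = 0.55898.
T_v = 0.55898 corresponds to the U > 60% branch:
U = 1 − 10^((1.781 − T_v)/0.933)/100 = 0.7959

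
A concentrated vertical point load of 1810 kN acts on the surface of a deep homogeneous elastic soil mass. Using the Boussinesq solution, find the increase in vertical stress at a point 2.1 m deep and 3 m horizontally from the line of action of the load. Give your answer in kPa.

Δσ_z ≈ 12.2 kPa

Boussinesq vertical stress below a point load on an elastic half-space:
Δσ_z = 3P/(2πz²) · [1 + (r/z)²]^(−5/2)
r/z = 3/2.1 = 1.4286; [1+(r/z)²]^(−5/2) = 0.062019.
Δσ_z = 3×1810/(2π×2.1²) × 0.062019 = 195.97 × 0.062019 = 12.15 kPa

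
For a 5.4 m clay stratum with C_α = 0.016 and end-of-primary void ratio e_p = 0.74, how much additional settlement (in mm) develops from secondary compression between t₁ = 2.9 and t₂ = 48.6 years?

S_s ≈ 60.8 mm

Secondary compression: S_s = C_α·H/(1+e_p)·log₁₀(t₂/t₁)
S_s = 0.016×5.4/(1+0.74)×log₁₀(48.6/2.9)
    = 0.04966 × 1.224 = 0.06079 m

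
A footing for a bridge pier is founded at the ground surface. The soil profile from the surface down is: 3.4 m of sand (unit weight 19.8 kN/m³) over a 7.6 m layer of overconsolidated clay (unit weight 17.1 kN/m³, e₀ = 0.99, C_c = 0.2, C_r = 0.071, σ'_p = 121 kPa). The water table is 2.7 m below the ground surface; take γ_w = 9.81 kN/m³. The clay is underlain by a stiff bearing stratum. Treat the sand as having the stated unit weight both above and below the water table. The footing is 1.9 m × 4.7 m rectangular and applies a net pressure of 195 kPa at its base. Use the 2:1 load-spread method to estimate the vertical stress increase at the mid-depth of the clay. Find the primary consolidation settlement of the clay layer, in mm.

Mid-depth of clay below the ground surface: z = 3.4 + 7.6/2 = 7.2 m.
Total vertical stress at mid-clay: σ_v = 19.8×3.4 + 17.1×3.8 = 132.3 kPa.
Pore pressure: u = 9.81×(7.2 − 2.7) = 44.145 kPa.
Initial effective stress: σ'_0 = σ_v − u = 132.3 − 44.145 = 88.155 kPa.
Stress increase at mid-clay by the 2:1 spreading method:
Δσ = qBL/((B+z)(L+z)) = 195×1.9×4.7/((1.9+7.2)(4.7+7.2)) = 16.08 kPa
Final effective stress: σ'_f = 88.155 + 16.08 = 104.23 kPa.
σ'_f = 104.23 ≤ σ'_p = 121 kPa, so the clay remains overconsolidated and only the recompression index applies:
S_c = C_r·H/(1+e₀)·log₁₀(σ'_f/σ'_0) = 0.071×7.6/1.99×log₁₀(104.23/88.155)
    = 0.27116 × 0.072746 = 0.01973 m

S_c ≈ 19.7 mm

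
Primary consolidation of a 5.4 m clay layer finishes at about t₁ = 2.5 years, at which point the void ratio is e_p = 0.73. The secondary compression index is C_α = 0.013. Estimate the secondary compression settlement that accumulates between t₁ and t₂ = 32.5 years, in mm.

S_s ≈ 45.2 mm

Secondary compression: S_s = C_α·H/(1+e_p)·log₁₀(t₂/t₁)
S_s = 0.013×5.4/(1+0.73)×log₁₀(32.5/2.5)
    = 0.04058 × 1.114 = 0.0452 m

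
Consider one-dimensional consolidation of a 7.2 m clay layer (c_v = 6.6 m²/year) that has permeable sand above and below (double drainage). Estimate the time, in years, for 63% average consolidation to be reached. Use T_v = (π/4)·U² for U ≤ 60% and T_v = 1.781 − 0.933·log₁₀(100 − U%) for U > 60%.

t ≈ 0.624 years

Drainage path length: H_d = H/2 = 3.6 m (double drainage).
U > 60%: T_v = 1.781 − 0.933·log₁₀(100 − 63) = 0.31787.
t = T_v·H_d²/c_v = 0.31787×3.6²/6.6 = 0.6242 years.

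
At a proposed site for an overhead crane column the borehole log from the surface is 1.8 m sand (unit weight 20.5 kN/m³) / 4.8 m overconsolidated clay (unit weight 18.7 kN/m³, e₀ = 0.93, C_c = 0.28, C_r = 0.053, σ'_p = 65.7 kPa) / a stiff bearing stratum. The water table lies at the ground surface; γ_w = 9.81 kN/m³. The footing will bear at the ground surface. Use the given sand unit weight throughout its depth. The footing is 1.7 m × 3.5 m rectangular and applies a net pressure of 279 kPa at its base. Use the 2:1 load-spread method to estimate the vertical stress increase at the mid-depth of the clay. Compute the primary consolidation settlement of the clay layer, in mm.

Mid-depth of clay below the ground surface: z = 1.8 + 4.8/2 = 4.2 m.
Total vertical stress at mid-clay: σ_v = 20.5×1.8 + 18.7×2.4 = 81.78 kPa.
Pore pressure: u = 9.81×(4.2 − 0) = 41.202 kPa.
Initial effective stress: σ'_0 = σ_v − u = 81.78 − 41.202 = 40.578 kPa.
Stress increase at mid-clay by the 2:1 spreading method:
Δσ = qBL/((B+z)(L+z)) = 279×1.7×3.5/((1.7+4.2)(3.5+4.2)) = 36.541 kPa
Final effective stress: σ'_f = 40.578 + 36.541 = 77.119 kPa.
σ'_f = 77.119 > σ'_p = 65.7 kPa, so the stress path crosses the preconsolidation pressure — recompression up to σ'_p, then virgin compression beyond:
S_c = H/(1+e₀)·[C_r·log₁₀(σ'_p/σ'_0) + C_c·log₁₀(σ'_f/σ'_p)]
    = 4.8/1.93 × [0.053×log₁₀(65.7/40.578) + 0.28×log₁₀(77.119/65.7)]
    = 2.487 × [0.011092 + 0.019487] = 0.07605 m

S_c ≈ 76 mm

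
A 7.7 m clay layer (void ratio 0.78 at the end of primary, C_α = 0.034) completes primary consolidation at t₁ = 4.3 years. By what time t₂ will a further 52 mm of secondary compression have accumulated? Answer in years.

t₂ ≈ 9.71 years

S_s = C_α·H/(1+e_p)·log₁₀(t₂/t₁) ⇒ log₁₀(t₂/t₁) = S_s·(1+e_p)/(C_α·H).
log₁₀(t₂/t₁) = 0.052 × (1+0.78) / (0.034×7.7) = 0.3536
t₂ = t₁ × 10^0.3536 = 4.3 × 2.257 = 9.706 years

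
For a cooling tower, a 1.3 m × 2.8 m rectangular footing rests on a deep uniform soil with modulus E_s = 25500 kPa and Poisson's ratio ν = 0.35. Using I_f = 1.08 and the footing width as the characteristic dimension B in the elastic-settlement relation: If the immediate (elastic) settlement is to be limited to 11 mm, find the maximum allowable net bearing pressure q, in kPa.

S_e = q·B·(1−ν²)/E_s · I_f  ⇒  q = S_e·E_s / (B·(1−ν²)·I_f).
q = 0.011 × 25500 / (1.3 × 0.8775 × 1.08) = 227.7 kPa

q ≈ 228 kPa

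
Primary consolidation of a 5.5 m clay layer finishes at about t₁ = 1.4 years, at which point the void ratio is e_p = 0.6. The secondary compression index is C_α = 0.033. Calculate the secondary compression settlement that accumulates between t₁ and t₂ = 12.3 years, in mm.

Secondary compression: S_s = C_α·H/(1+e_p)·log₁₀(t₂/t₁)
S_s = 0.033×5.5/(1+0.6)×log₁₀(12.3/1.4)
    = 0.1134 × 0.9438 = 0.1071 m

S_s ≈ 107 mm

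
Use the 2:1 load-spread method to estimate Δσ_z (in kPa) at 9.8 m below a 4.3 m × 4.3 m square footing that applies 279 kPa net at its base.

By the 2:1 method the load spreads at 1 horizontal : 2 vertical, so at depth z the loaded area has grown by z in each plan dimension:
Δσ = qBL/((B+z)(L+z)) = 279×4.3×4.3/((4.3+9.8)(4.3+9.8)) = 25.948 kPa

Δσ_z ≈ 25.9 kPa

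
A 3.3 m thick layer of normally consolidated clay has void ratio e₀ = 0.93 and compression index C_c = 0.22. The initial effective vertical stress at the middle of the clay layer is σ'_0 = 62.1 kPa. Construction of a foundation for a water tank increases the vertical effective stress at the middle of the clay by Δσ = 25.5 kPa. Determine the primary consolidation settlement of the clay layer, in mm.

Final effective stress: σ'_f = σ'_0 + Δσ = 62.1 + 25.5 = 87.6 kPa.
Normally consolidated clay, so the full stress increment lies on the virgin compression line:
S_c = C_c·H/(1+e₀)·log₁₀(σ'_f/σ'_0) = 0.22×3.3/(1+0.93)×log₁₀(87.6/62.1)
    = 0.37617 × 0.14941 = 0.0562 m

S_c ≈ 56.2 mm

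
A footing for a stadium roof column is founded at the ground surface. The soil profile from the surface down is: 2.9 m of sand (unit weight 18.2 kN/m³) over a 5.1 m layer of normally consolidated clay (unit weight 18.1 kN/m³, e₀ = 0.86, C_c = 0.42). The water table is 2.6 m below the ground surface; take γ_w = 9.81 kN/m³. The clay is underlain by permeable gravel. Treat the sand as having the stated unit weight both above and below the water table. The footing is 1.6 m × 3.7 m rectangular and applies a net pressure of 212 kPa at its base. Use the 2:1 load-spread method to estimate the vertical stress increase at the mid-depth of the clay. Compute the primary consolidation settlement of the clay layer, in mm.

S_c ≈ 121 mm

Mid-depth of clay below the ground surface: z = 2.9 + 5.1/2 = 5.45 m.
Total vertical stress at mid-clay: σ_v = 18.2×2.9 + 18.1×2.55 = 98.935 kPa.
Pore pressure: u = 9.81×(5.45 − 2.6) = 27.959 kPa.
Initial effective stress: σ'_0 = σ_v − u = 98.935 − 27.959 = 70.976 kPa.
Stress increase at mid-clay by the 2:1 spreading method:
Δσ = qBL/((B+z)(L+z)) = 212×1.6×3.7/((1.6+5.45)(3.7+5.45)) = 19.456 kPa
Final effective stress: σ'_f = σ'_0 + Δσ = 70.976 + 19.456 = 90.432 kPa.
Normally consolidated clay, so the full stress increment lies on the virgin compression line:
S_c = C_c·H/(1+e₀)·log₁₀(σ'_f/σ'_0) = 0.42×5.1/(1+0.86)×log₁₀(90.432/70.976)
    = 1.1516 × 0.10521 = 0.1212 m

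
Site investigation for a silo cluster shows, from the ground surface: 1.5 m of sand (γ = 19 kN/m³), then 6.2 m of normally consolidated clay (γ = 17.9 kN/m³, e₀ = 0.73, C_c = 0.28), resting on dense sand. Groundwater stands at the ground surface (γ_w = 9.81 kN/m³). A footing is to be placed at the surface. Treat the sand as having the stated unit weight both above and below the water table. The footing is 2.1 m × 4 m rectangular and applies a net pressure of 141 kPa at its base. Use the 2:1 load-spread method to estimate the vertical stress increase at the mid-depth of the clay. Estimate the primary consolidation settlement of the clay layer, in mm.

Mid-depth of clay below the ground surface: z = 1.5 + 6.2/2 = 4.6 m.
Total vertical stress at mid-clay: σ_v = 19×1.5 + 17.9×3.1 = 83.99 kPa.
Pore pressure: u = 9.81×(4.6 − 0) = 45.126 kPa.
Initial effective stress: σ'_0 = σ_v − u = 83.99 − 45.126 = 38.864 kPa.
Stress increase at mid-clay by the 2:1 spreading method:
Δσ = qBL/((B+z)(L+z)) = 141×2.1×4/((2.1+4.6)(4+4.6)) = 20.555 kPa
Final effective stress: σ'_f = σ'_0 + Δσ = 38.864 + 20.555 = 59.419 kPa.
Normally consolidated clay, so the full stress increment lies on the virgin compression line:
S_c = C_c·H/(1+e₀)·log₁₀(σ'_f/σ'_0) = 0.28×6.2/(1+0.73)×log₁₀(59.419/38.864)
    = 1.0035 × 0.18438 = 0.185 m

S_c ≈ 185 mm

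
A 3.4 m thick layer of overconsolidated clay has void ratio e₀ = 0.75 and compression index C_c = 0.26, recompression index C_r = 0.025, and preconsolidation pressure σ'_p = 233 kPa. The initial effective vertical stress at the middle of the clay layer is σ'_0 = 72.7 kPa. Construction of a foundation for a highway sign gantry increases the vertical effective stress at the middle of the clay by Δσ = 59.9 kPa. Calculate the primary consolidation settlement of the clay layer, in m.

Final effective stress: σ'_f = 72.7 + 59.9 = 132.6 kPa.
σ'_f = 132.6 ≤ σ'_p = 233 kPa, so the clay remains overconsolidated and only the recompression index applies:
S_c = C_r·H/(1+e₀)·log₁₀(σ'_f/σ'_0) = 0.025×3.4/1.75×log₁₀(132.6/72.7)
    = 0.048573 × 0.26101 = 0.01268 m

S_c ≈ 0.0127 m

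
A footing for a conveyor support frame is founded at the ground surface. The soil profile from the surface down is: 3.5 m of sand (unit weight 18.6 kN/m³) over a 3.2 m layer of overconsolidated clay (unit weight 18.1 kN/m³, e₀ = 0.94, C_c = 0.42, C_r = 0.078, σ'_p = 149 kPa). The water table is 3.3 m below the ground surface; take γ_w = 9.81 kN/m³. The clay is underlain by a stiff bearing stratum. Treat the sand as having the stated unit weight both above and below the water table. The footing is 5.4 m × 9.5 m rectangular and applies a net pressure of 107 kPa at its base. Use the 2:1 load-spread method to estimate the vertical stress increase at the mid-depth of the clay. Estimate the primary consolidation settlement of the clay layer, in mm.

Mid-depth of clay below the ground surface: z = 3.5 + 3.2/2 = 5.1 m.
Total vertical stress at mid-clay: σ_v = 18.6×3.5 + 18.1×1.6 = 94.06 kPa.
Pore pressure: u = 9.81×(5.1 − 3.3) = 17.658 kPa.
Initial effective stress: σ'_0 = σ_v − u = 94.06 − 17.658 = 76.402 kPa.
Stress increase at mid-clay by the 2:1 spreading method:
Δσ = qBL/((B+z)(L+z)) = 107×5.4×9.5/((5.4+5.1)(9.5+5.1)) = 35.806 kPa
Final effective stress: σ'_f = 76.402 + 35.806 = 112.21 kPa.
σ'_f = 112.21 ≤ σ'_p = 149 kPa, so the clay remains overconsolidated and only the recompression index applies:
S_c = C_r·H/(1+e₀)·log₁₀(σ'_f/σ'_0) = 0.078×3.2/1.94×log₁₀(112.21/76.402)
    = 0.12866 × 0.16693 = 0.02148 m

S_c ≈ 21.5 mm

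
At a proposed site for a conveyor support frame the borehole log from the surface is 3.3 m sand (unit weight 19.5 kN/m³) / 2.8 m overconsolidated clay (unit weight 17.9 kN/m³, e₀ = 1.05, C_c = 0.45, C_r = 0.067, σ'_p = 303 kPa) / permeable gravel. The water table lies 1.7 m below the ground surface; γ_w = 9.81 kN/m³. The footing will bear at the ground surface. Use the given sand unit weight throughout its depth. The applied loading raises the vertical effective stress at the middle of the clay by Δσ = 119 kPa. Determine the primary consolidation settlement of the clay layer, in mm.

Mid-depth of clay below the ground surface: z = 3.3 + 2.8/2 = 4.7 m.
Total vertical stress at mid-clay: σ_v = 19.5×3.3 + 17.9×1.4 = 89.41 kPa.
Pore pressure: u = 9.81×(4.7 − 1.7) = 29.43 kPa.
Initial effective stress: σ'_0 = σ_v − u = 89.41 − 29.43 = 59.98 kPa.
Final effective stress: σ'_f = 59.98 + 119 = 178.98 kPa.
σ'_f = 178.98 ≤ σ'_p = 303 kPa, so the clay remains overconsolidated and only the recompression index applies:
S_c = C_r·H/(1+e₀)·log₁₀(σ'_f/σ'_0) = 0.067×2.8/2.05×log₁₀(178.98/59.98)
    = 0.091515 × 0.4748 = 0.04345 m

S_c ≈ 43.5 mm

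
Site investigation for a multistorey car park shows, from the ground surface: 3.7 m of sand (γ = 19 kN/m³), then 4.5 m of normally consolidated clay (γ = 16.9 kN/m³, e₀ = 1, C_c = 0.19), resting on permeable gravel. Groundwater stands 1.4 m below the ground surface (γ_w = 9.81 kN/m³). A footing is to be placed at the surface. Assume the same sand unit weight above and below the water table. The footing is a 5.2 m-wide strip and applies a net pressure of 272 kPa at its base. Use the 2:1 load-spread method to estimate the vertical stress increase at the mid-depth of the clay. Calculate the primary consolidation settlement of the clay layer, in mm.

Mid-depth of clay below the ground surface: z = 3.7 + 4.5/2 = 5.95 m.
Total vertical stress at mid-clay: σ_v = 19×3.7 + 16.9×2.25 = 108.32 kPa.
Pore pressure: u = 9.81×(5.95 − 1.4) = 44.636 kPa.
Initial effective stress: σ'_0 = σ_v − u = 108.32 − 44.636 = 63.684 kPa.
Stress increase at mid-clay by the 2:1 spreading method:
Δσ = qB/(B+z) = 272×5.2/(5.2+5.95) = 126.85 kPa
Final effective stress: σ'_f = σ'_0 + Δσ = 63.684 + 126.85 = 190.53 kPa.
Normally consolidated clay, so the full stress increment lies on the virgin compression line:
S_c = C_c·H/(1+e₀)·log₁₀(σ'_f/σ'_0) = 0.19×4.5/(1+1)×log₁₀(190.53/63.684)
    = 0.4275 × 0.47593 = 0.2035 m

S_c ≈ 203 mm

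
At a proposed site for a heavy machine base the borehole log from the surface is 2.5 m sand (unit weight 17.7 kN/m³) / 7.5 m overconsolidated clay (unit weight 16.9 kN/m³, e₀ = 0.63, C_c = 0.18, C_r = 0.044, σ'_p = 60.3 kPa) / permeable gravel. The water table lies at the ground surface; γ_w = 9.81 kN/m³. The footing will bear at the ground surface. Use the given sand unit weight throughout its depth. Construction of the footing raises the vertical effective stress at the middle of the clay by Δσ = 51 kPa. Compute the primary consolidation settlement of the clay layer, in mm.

S_c ≈ 195 mm

Mid-depth of clay below the ground surface: z = 2.5 + 7.5/2 = 6.25 m.
Total vertical stress at mid-clay: σ_v = 17.7×2.5 + 16.9×3.75 = 107.62 kPa.
Pore pressure: u = 9.81×(6.25 − 0) = 61.312 kPa.
Initial effective stress: σ'_0 = σ_v − u = 107.62 − 61.312 = 46.308 kPa.
Final effective stress: σ'_f = 46.308 + 51 = 97.308 kPa.
σ'_f = 97.308 > σ'_p = 60.3 kPa, so the stress path crosses the preconsolidation pressure — recompression up to σ'_p, then virgin compression beyond:
S_c = H/(1+e₀)·[C_r·log₁₀(σ'_p/σ'_0) + C_c·log₁₀(σ'_f/σ'_p)]
    = 7.5/1.63 × [0.044×log₁₀(60.3/46.308) + 0.18×log₁₀(97.308/60.3)]
    = 4.6012 × [0.0050451 + 0.03741] = 0.1953 m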